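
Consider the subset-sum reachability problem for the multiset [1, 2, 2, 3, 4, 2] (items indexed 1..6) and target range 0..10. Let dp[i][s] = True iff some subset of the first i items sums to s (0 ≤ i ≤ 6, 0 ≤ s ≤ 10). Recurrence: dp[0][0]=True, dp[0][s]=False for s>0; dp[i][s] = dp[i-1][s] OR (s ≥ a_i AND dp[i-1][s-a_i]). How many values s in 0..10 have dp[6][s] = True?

i\s   0   1   2   3   4   5   6   7   8   9  10
  0   T   F   F   F   F   F   F   F   F   F   F
  1   T   T   F   F   F   F   F   F   F   F   F
  2   T   T   T   T   F   F   F   F   F   F   F
  3   T   T   T   T   T   T   F   F   F   F   F
  4   T   T   T   T   T   T   T   T   T   F   F
  5   T   T   T   T   T   T   T   T   T   T   T
  6   T   T   T   T   T   T   T   T   T   T   T

11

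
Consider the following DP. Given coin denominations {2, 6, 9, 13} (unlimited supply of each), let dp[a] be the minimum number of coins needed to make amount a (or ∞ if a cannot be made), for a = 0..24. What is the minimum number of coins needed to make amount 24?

 a  0  1  2  3  4  5  6  7  8  9 10 11 12 13 14 15 16 17 18 19 20 21 22 23 24
dp  0  -  1  -  2  -  1  -  2  1  3  2  2  1  3  2  4  3  2  2  3  3  2  4  3
(- denotes ∞ / unreachable)

3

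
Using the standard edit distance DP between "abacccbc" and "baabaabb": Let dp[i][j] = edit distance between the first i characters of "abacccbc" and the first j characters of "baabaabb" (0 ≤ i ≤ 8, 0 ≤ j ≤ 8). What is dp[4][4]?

   ''  b  a  a  b  a  a  b  b
''  0  1  2  3  4  5  6  7  8
 a  1  1  1  2  3  4  5  6  7
 b  2  1  2  2  2  3  4  5  6
 a  3  2  1  2  3  2  3  4  5
 c  4  3  2  2  3  3  3  4  5
 c  5  4  3  3  3  4  4  4  5
 c  6  5  4  4  4  4  5  5  5
 b  7  6  5  5  4  5  5  5  5
 c  8  7  6  6  5  5  6  6  6

3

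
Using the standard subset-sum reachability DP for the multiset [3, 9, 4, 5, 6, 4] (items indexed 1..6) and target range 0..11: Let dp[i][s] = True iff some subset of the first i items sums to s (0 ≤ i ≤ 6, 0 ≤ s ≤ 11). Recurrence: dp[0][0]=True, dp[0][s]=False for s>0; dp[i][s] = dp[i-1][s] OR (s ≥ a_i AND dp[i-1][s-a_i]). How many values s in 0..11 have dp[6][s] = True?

i\s   0   1   2   3   4   5   6   7   8   9  10  11
  0   T   F   F   F   F   F   F   F   F   F   F   F
  1   T   F   F   T   F   F   F   F   F   F   F   F
  2   T   F   F   T   F   F   F   F   F   T   F   F
  3   T   F   F   T   T   F   F   T   F   T   F   F
  4   T   F   F   T   T   T   F   T   T   T   F   F
  5   T   F   F   T   T   T   T   T   T   T   T   T
  6   T   F   F   T   T   T   T   T   T   T   T   T

10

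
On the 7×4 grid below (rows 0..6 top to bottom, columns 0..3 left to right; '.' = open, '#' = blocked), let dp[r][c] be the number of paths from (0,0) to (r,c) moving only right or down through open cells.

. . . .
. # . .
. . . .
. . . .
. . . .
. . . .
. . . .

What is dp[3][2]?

4

r\c   0   1   2   3
  0   1   1   1   1
  1   1   0   1   2
  2   1   1   2   4
  3   1   2   4   8
  4   1   3   7  15
  5   1   4  11  26
  6   1   5  16  42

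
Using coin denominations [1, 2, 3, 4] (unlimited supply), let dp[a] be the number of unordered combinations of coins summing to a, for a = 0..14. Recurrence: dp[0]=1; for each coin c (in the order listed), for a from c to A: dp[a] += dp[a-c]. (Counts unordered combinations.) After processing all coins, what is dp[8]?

after  coin     0     1     2     3     4     5     6     7     8     9    10    11    12    13    14
          1     1     1     1     1     1     1     1     1     1     1     1     1     1     1     1
          2     1     1     2     2     3     3     4     4     5     5     6     6     7     7     8
          3     1     1     2     3     4     5     7     8    10    12    14    16    19    21    24
          4     1     1     2     3     5     6     9    11    15    18    23    27    34    39    47

15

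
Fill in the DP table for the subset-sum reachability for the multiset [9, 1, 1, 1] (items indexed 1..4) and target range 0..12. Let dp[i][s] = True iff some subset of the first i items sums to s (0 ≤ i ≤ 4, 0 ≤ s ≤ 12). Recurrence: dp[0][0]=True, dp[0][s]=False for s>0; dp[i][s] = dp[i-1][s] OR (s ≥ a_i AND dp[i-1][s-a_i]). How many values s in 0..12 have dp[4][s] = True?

i\s   0   1   2   3   4   5   6   7   8   9  10  11  12
  0   T   F   F   F   F   F   F   F   F   F   F   F   F
  1   T   F   F   F   F   F   F   F   F   T   F   F   F
  2   T   T   F   F   F   F   F   F   F   T   T   F   F
  3   T   T   T   F   F   F   F   F   F   T   T   T   F
  4   T   T   T   T   F   F   F   F   F   T   T   T   T

8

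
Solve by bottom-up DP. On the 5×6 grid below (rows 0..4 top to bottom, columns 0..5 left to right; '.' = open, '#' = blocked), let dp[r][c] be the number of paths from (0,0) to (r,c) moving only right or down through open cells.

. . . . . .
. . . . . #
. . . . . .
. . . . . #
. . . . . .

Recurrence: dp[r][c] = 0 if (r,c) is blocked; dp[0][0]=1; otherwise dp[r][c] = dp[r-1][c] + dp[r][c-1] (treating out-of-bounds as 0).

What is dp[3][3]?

r\c   0   1   2   3   4   5
  0   1   1   1   1   1   1
  1   1   2   3   4   5   0
  2   1   3   6  10  15  15
  3   1   4  10  20  35   0
  4   1   5  15  35  70  70

20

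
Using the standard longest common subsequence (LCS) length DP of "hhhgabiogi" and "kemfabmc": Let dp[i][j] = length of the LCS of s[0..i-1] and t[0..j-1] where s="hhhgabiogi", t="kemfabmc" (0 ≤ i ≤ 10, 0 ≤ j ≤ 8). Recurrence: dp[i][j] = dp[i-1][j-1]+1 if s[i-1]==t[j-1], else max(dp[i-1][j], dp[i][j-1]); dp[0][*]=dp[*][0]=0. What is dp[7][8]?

2

   ''  k  e  m  f  a  b  m  c
''  0  0  0  0  0  0  0  0  0
 h  0  0  0  0  0  0  0  0  0
 h  0  0  0  0  0  0  0  0  0
 h  0  0  0  0  0  0  0  0  0
 g  0  0  0  0  0  0  0  0  0
 a  0  0  0  0  0  1  1  1  1
 b  0  0  0  0  0  1  2  2  2
 i  0  0  0  0  0  1  2  2  2
 o  0  0  0  0  0  1  2  2  2
 g  0  0  0  0  0  1  2  2  2
 i  0  0  0  0  0  1  2  2  2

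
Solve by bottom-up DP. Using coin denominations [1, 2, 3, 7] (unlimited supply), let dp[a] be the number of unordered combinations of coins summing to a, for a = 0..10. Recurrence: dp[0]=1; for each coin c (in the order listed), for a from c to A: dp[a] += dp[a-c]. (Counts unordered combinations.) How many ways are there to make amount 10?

after  coin     0     1     2     3     4     5     6     7     8     9    10
          1     1     1     1     1     1     1     1     1     1     1     1
          2     1     1     2     2     3     3     4     4     5     5     6
          3     1     1     2     3     4     5     7     8    10    12    14
          7     1     1     2     3     4     5     7     9    11    14    17

17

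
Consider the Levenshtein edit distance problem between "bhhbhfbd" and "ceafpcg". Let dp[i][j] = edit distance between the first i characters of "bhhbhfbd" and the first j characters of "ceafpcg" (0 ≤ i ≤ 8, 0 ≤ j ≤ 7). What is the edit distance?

8

   ''  c  e  a  f  p  c  g
''  0  1  2  3  4  5  6  7
 b  1  1  2  3  4  5  6  7
 h  2  2  2  3  4  5  6  7
 h  3  3  3  3  4  5  6  7
 b  4  4  4  4  4  5  6  7
 h  5  5  5  5  5  5  6  7
 f  6  6  6  6  5  6  6  7
 b  7  7  7  7  6  6  7  7
 d  8  8  8  8  7  7  7  8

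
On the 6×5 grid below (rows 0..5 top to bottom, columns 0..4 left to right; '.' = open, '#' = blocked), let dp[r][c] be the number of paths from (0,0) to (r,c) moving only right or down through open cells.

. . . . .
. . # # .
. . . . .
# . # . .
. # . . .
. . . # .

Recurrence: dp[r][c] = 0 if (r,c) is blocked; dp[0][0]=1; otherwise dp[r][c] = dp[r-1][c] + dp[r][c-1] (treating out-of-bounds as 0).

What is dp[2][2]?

r\c   0   1   2   3   4
  0   1   1   1   1   1
  1   1   2   0   0   1
  2   1   3   3   3   4
  3   0   3   0   3   7
  4   0   0   0   3  10
  5   0   0   0   0  10

3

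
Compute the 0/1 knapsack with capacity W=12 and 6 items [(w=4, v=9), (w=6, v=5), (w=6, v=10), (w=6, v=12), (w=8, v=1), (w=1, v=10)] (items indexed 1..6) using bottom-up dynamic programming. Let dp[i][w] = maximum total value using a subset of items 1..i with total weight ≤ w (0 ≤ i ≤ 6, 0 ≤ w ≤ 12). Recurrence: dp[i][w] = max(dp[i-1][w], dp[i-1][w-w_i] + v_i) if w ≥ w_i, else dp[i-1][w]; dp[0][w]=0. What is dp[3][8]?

i\w   0   1   2   3   4   5   6   7   8   9  10  11  12
  0   0   0   0   0   0   0   0   0   0   0   0   0   0
  1   0   0   0   0   9   9   9   9   9   9   9   9   9
  2   0   0   0   0   9   9   9   9   9   9  14  14  14
  3   0   0   0   0   9   9  10  10  10  10  19  19  19
  4   0   0   0   0   9   9  12  12  12  12  21  21  22
  5   0   0   0   0   9   9  12  12  12  12  21  21  22
  6   0  10  10  10  10  19  19  22  22  22  22  31  31

10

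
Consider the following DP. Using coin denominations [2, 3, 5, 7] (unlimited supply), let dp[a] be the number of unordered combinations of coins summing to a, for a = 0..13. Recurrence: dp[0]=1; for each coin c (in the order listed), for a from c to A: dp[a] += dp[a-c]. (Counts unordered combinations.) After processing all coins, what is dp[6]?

2

after  coin     0     1     2     3     4     5     6     7     8     9    10    11    12    13
          2     1     0     1     0     1     0     1     0     1     0     1     0     1     0
          3     1     0     1     1     1     1     2     1     2     2     2     2     3     2
          5     1     0     1     1     1     2     2     2     3     3     4     4     5     5
          7     1     0     1     1     1     2     2     3     3     4     5     5     7     7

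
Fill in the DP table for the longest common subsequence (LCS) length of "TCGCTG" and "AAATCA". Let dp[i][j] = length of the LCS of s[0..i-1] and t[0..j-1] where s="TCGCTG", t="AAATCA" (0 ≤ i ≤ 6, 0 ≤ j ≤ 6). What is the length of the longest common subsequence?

2

   ''  A  A  A  T  C  A
''  0  0  0  0  0  0  0
 T  0  0  0  0  1  1  1
 C  0  0  0  0  1  2  2
 G  0  0  0  0  1  2  2
 C  0  0  0  0  1  2  2
 T  0  0  0  0  1  2  2
 G  0  0  0  0  1  2  2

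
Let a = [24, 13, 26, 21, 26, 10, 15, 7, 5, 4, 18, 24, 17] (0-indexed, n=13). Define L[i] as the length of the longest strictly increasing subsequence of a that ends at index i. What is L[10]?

3

   i    0    1    2    3    4    5    6    7    8    9   10   11   12
a[i]   24   13   26   21   26   10   15    7    5    4   18   24   17
L[i]    1    1    2    2    3    1    2    1    1    1    3    4    3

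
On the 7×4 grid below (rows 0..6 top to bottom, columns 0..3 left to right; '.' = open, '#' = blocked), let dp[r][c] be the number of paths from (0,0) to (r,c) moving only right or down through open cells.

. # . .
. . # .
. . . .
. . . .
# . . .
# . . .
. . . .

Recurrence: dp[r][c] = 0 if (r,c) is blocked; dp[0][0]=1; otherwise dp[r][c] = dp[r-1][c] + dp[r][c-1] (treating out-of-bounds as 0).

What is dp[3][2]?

r\c   0   1   2   3
  0   1   0   0   0
  1   1   1   0   0
  2   1   2   2   2
  3   1   3   5   7
  4   0   3   8  15
  5   0   3  11  26
  6   0   3  14  40

5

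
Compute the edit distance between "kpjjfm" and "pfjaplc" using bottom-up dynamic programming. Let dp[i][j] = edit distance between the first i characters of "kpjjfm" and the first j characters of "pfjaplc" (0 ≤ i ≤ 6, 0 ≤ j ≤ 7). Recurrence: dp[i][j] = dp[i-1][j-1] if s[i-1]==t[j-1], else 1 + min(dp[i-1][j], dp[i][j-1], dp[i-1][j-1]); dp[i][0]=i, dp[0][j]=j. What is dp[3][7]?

   ''  p  f  j  a  p  l  c
''  0  1  2  3  4  5  6  7
 k  1  1  2  3  4  5  6  7
 p  2  1  2  3  4  4  5  6
 j  3  2  2  2  3  4  5  6
 j  4  3  3  2  3  4  5  6
 f  5  4  3  3  3  4  5  6
 m  6  5  4  4  4  4  5  6

6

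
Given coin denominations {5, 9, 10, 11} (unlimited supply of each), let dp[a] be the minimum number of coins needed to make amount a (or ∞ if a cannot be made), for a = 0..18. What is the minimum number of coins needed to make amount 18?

 a  0  1  2  3  4  5  6  7  8  9 10 11 12 13 14 15 16 17 18
dp  0  -  -  -  -  1  -  -  -  1  1  1  -  -  2  2  2  -  2
(- denotes ∞ / unreachable)

2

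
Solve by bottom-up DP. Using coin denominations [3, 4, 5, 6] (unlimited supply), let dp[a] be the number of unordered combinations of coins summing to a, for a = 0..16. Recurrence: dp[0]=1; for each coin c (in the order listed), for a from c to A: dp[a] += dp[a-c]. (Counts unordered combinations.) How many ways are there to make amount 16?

after  coin     0     1     2     3     4     5     6     7     8     9    10    11    12    13    14    15    16
          3     1     0     0     1     0     0     1     0     0     1     0     0     1     0     0     1     0
          4     1     0     0     1     1     0     1     1     1     1     1     1     2     1     1     2     2
          5     1     0     0     1     1     1     1     1     2     2     2     2     3     3     3     4     4
          6     1     0     0     1     1     1     2     1     2     3     3     3     5     4     5     7     7

7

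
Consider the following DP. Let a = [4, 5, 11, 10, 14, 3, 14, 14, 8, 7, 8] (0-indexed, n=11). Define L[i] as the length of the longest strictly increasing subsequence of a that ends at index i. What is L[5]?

1

   i    0    1    2    3    4    5    6    7    8    9   10
a[i]    4    5   11   10   14    3   14   14    8    7    8
L[i]    1    2    3    3    4    1    4    4    3    3    4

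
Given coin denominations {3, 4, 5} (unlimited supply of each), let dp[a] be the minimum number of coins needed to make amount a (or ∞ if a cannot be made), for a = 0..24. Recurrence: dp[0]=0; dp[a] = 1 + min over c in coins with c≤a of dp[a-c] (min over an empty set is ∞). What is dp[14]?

3

 a  0  1  2  3  4  5  6  7  8  9 10 11 12 13 14 15 16 17 18 19 20 21 22 23 24
dp  0  -  -  1  1  1  2  2  2  2  2  3  3  3  3  3  4  4  4  4  4  5  5  5  5
(- denotes ∞ / unreachable)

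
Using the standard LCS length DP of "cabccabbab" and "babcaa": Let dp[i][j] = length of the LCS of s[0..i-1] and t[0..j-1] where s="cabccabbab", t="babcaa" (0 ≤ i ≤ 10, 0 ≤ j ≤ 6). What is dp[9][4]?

   ''  b  a  b  c  a  a
''  0  0  0  0  0  0  0
 c  0  0  0  0  1  1  1
 a  0  0  1  1  1  2  2
 b  0  1  1  2  2  2  2
 c  0  1  1  2  3  3  3
 c  0  1  1  2  3  3  3
 a  0  1  2  2  3  4  4
 b  0  1  2  3  3  4  4
 b  0  1  2  3  3  4  4
 a  0  1  2  3  3  4  5
 b  0  1  2  3  3  4  5

3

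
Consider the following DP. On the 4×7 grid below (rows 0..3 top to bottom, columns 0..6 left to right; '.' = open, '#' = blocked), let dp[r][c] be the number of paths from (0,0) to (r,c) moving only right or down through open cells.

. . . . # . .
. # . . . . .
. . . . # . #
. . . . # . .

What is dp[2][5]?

r\c   0   1   2   3   4   5   6
  0   1   1   1   1   0   0   0
  1   1   0   1   2   2   2   2
  2   1   1   2   4   0   2   0
  3   1   2   4   8   0   2   2

2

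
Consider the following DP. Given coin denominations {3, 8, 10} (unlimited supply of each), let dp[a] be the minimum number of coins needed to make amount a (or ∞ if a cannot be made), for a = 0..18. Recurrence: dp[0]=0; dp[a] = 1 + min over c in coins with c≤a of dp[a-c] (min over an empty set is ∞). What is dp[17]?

4

 a  0  1  2  3  4  5  6  7  8  9 10 11 12 13 14 15 16 17 18
dp  0  -  -  1  -  -  2  -  1  3  1  2  4  2  3  5  2  4  2
(- denotes ∞ / unreachable)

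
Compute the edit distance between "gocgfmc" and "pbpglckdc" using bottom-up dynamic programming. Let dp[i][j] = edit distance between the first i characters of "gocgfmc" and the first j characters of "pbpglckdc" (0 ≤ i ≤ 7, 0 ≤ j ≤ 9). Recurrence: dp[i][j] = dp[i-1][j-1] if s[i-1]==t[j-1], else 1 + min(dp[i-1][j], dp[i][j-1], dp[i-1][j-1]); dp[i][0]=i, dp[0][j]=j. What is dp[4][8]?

   ''  p  b  p  g  l  c  k  d  c
''  0  1  2  3  4  5  6  7  8  9
 g  1  1  2  3  3  4  5  6  7  8
 o  2  2  2  3  4  4  5  6  7  8
 c  3  3  3  3  4  5  4  5  6  7
 g  4  4  4  4  3  4  5  5  6  7
 f  5  5  5  5  4  4  5  6  6  7
 m  6  6  6  6  5  5  5  6  7  7
 c  7  7  7  7  6  6  5  6  7  7

6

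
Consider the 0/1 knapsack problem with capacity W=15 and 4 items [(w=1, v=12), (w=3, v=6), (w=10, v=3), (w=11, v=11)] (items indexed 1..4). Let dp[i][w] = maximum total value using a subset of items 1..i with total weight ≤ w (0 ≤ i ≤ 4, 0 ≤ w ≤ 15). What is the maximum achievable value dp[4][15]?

i\w   0   1   2   3   4   5   6   7   8   9  10  11  12  13  14  15
  0   0   0   0   0   0   0   0   0   0   0   0   0   0   0   0   0
  1   0  12  12  12  12  12  12  12  12  12  12  12  12  12  12  12
  2   0  12  12  12  18  18  18  18  18  18  18  18  18  18  18  18
  3   0  12  12  12  18  18  18  18  18  18  18  18  18  18  21  21
  4   0  12  12  12  18  18  18  18  18  18  18  18  23  23  23  29

29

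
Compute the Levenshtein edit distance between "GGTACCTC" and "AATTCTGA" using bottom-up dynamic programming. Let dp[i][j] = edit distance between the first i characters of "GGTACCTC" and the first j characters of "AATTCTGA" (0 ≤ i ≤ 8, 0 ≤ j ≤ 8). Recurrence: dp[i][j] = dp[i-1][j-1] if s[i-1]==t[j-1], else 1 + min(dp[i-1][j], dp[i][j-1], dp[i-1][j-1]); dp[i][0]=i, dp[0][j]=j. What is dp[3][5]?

4

   ''  A  A  T  T  C  T  G  A
''  0  1  2  3  4  5  6  7  8
 G  1  1  2  3  4  5  6  6  7
 G  2  2  2  3  4  5  6  6  7
 T  3  3  3  2  3  4  5  6  7
 A  4  3  3  3  3  4  5  6  6
 C  5  4  4  4  4  3  4  5  6
 C  6  5  5  5  5  4  4  5  6
 T  7  6  6  5  5  5  4  5  6
 C  8  7  7  6  6  5  5  5  6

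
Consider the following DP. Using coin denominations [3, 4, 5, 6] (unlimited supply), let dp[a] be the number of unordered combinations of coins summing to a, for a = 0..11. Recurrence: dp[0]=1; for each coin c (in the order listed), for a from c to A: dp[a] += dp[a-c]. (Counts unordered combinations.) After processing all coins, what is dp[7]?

1

after  coin     0     1     2     3     4     5     6     7     8     9    10    11
          3     1     0     0     1     0     0     1     0     0     1     0     0
          4     1     0     0     1     1     0     1     1     1     1     1     1
          5     1     0     0     1     1     1     1     1     2     2     2     2
          6     1     0     0     1     1     1     2     1     2     3     3     3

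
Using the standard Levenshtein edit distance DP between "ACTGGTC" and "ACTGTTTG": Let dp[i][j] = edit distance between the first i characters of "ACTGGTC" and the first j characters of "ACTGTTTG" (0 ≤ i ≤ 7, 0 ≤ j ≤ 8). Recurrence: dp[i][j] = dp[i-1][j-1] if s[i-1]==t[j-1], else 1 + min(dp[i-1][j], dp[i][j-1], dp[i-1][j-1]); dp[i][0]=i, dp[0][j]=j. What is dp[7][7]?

   ''  A  C  T  G  T  T  T  G
''  0  1  2  3  4  5  6  7  8
 A  1  0  1  2  3  4  5  6  7
 C  2  1  0  1  2  3  4  5  6
 T  3  2  1  0  1  2  3  4  5
 G  4  3  2  1  0  1  2  3  4
 G  5  4  3  2  1  1  2  3  3
 T  6  5  4  3  2  1  1  2  3
 C  7  6  5  4  3  2  2  2  3

2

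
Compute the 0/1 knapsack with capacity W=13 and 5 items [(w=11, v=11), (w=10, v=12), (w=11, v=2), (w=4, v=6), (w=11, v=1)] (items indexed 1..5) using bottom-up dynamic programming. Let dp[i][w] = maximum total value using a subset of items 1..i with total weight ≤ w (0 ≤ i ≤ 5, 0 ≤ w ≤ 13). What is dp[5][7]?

i\w   0   1   2   3   4   5   6   7   8   9  10  11  12  13
  0   0   0   0   0   0   0   0   0   0   0   0   0   0   0
  1   0   0   0   0   0   0   0   0   0   0   0  11  11  11
  2   0   0   0   0   0   0   0   0   0   0  12  12  12  12
  3   0   0   0   0   0   0   0   0   0   0  12  12  12  12
  4   0   0   0   0   6   6   6   6   6   6  12  12  12  12
  5   0   0   0   0   6   6   6   6   6   6  12  12  12  12

6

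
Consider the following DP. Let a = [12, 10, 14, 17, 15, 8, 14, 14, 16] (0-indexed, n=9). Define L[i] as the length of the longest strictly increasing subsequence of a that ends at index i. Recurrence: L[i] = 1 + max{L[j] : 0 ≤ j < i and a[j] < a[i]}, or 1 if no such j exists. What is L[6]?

   i    0    1    2    3    4    5    6    7    8
a[i]   12   10   14   17   15    8   14   14   16
L[i]    1    1    2    3    3    1    2    2    4

2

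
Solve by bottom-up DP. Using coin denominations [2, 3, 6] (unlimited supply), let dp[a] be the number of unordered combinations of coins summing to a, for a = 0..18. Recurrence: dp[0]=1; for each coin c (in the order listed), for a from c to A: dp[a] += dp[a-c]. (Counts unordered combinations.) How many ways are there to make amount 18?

after  coin     0     1     2     3     4     5     6     7     8     9    10    11    12    13    14    15    16    17    18
          2     1     0     1     0     1     0     1     0     1     0     1     0     1     0     1     0     1     0     1
          3     1     0     1     1     1     1     2     1     2     2     2     2     3     2     3     3     3     3     4
          6     1     0     1     1     1     1     3     1     3     3     3     3     6     3     6     6     6     6    10

10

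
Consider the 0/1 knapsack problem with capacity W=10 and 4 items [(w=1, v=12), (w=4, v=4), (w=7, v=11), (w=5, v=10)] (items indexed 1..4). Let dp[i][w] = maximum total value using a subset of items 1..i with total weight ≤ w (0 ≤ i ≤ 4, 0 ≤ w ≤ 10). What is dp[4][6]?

i\w   0   1   2   3   4   5   6   7   8   9  10
  0   0   0   0   0   0   0   0   0   0   0   0
  1   0  12  12  12  12  12  12  12  12  12  12
  2   0  12  12  12  12  16  16  16  16  16  16
  3   0  12  12  12  12  16  16  16  23  23  23
  4   0  12  12  12  12  16  22  22  23  23  26

22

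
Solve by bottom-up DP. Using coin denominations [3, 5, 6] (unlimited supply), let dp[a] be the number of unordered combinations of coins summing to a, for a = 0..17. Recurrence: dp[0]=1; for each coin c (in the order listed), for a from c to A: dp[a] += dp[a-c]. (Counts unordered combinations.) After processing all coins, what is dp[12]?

3

after  coin     0     1     2     3     4     5     6     7     8     9    10    11    12    13    14    15    16    17
          3     1     0     0     1     0     0     1     0     0     1     0     0     1     0     0     1     0     0
          5     1     0     0     1     0     1     1     0     1     1     1     1     1     1     1     2     1     1
          6     1     0     0     1     0     1     2     0     1     2     1     2     3     1     2     4     2     3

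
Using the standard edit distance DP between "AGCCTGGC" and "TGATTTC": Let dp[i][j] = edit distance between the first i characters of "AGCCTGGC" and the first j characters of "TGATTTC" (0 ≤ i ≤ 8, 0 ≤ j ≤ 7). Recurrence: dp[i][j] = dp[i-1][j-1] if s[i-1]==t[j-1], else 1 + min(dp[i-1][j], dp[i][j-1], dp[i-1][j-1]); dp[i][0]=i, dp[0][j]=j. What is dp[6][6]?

4

   ''  T  G  A  T  T  T  C
''  0  1  2  3  4  5  6  7
 A  1  1  2  2  3  4  5  6
 G  2  2  1  2  3  4  5  6
 C  3  3  2  2  3  4  5  5
 C  4  4  3  3  3  4  5  5
 T  5  4  4  4  3  3  4  5
 G  6  5  4  5  4  4  4  5
 G  7  6  5  5  5  5  5  5
 C  8  7  6  6  6  6  6  5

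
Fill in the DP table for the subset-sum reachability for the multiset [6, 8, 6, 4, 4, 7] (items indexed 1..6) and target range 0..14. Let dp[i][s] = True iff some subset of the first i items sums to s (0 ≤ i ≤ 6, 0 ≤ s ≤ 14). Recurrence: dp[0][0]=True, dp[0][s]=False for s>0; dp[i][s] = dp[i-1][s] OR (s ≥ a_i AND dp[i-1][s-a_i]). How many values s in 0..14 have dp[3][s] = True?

5

i\s   0   1   2   3   4   5   6   7   8   9  10  11  12  13  14
  0   T   F   F   F   F   F   F   F   F   F   F   F   F   F   F
  1   T   F   F   F   F   F   T   F   F   F   F   F   F   F   F
  2   T   F   F   F   F   F   T   F   T   F   F   F   F   F   T
  3   T   F   F   F   F   F   T   F   T   F   F   F   T   F   T
  4   T   F   F   F   T   F   T   F   T   F   T   F   T   F   T
  5   T   F   F   F   T   F   T   F   T   F   T   F   T   F   T
  6   T   F   F   F   T   F   T   T   T   F   T   T   T   T   T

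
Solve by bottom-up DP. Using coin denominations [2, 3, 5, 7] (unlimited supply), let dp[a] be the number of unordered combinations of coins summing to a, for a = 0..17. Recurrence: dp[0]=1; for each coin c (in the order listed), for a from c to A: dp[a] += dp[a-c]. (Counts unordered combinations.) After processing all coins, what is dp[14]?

after  coin     0     1     2     3     4     5     6     7     8     9    10    11    12    13    14    15    16    17
          2     1     0     1     0     1     0     1     0     1     0     1     0     1     0     1     0     1     0
          3     1     0     1     1     1     1     2     1     2     2     2     2     3     2     3     3     3     3
          5     1     0     1     1     1     2     2     2     3     3     4     4     5     5     6     7     7     8
          7     1     0     1     1     1     2     2     3     3     4     5     5     7     7     9    10    11    13

9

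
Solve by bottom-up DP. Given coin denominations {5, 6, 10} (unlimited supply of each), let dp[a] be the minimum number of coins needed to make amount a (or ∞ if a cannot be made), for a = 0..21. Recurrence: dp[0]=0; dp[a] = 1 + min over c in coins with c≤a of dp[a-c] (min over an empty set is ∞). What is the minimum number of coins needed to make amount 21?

 a  0  1  2  3  4  5  6  7  8  9 10 11 12 13 14 15 16 17 18 19 20 21
dp  0  -  -  -  -  1  1  -  -  -  1  2  2  -  -  2  2  3  3  -  2  3
(- denotes ∞ / unreachable)

3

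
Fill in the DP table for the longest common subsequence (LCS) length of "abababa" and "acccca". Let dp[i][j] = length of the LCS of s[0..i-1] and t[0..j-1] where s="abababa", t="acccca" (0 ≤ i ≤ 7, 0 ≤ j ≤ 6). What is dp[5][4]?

1

   ''  a  c  c  c  c  a
''  0  0  0  0  0  0  0
 a  0  1  1  1  1  1  1
 b  0  1  1  1  1  1  1
 a  0  1  1  1  1  1  2
 b  0  1  1  1  1  1  2
 a  0  1  1  1  1  1  2
 b  0  1  1  1  1  1  2
 a  0  1  1  1  1  1  2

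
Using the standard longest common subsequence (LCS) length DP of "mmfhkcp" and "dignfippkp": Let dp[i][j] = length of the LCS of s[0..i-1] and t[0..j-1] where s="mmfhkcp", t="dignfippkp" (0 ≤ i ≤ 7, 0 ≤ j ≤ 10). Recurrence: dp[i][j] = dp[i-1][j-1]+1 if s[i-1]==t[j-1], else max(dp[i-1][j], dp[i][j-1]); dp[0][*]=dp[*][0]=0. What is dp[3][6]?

   ''  d  i  g  n  f  i  p  p  k  p
''  0  0  0  0  0  0  0  0  0  0  0
 m  0  0  0  0  0  0  0  0  0  0  0
 m  0  0  0  0  0  0  0  0  0  0  0
 f  0  0  0  0  0  1  1  1  1  1  1
 h  0  0  0  0  0  1  1  1  1  1  1
 k  0  0  0  0  0  1  1  1  1  2  2
 c  0  0  0  0  0  1  1  1  1  2  2
 p  0  0  0  0  0  1  1  2  2  2  3

1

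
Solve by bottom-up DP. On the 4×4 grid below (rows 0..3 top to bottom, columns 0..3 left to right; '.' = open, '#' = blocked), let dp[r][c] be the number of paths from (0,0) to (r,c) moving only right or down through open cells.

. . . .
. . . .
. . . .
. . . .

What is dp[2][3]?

r\c   0   1   2   3
  0   1   1   1   1
  1   1   2   3   4
  2   1   3   6  10
  3   1   4  10  20

10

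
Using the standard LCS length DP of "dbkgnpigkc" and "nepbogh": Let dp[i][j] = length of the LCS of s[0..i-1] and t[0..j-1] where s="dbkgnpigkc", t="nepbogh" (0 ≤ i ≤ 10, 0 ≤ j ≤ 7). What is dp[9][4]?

   ''  n  e  p  b  o  g  h
''  0  0  0  0  0  0  0  0
 d  0  0  0  0  0  0  0  0
 b  0  0  0  0  1  1  1  1
 k  0  0  0  0  1  1  1  1
 g  0  0  0  0  1  1  2  2
 n  0  1  1  1  1  1  2  2
 p  0  1  1  2  2  2  2  2
 i  0  1  1  2  2  2  2  2
 g  0  1  1  2  2  2  3  3
 k  0  1  1  2  2  2  3  3
 c  0  1  1  2  2  2  3  3

2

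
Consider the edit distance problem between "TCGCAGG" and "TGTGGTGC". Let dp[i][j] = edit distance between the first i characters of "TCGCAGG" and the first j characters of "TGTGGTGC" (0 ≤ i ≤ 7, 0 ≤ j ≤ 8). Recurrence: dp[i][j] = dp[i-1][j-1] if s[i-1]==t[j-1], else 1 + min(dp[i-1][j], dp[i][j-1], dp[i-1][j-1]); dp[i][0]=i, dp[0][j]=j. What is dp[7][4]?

4

   ''  T  G  T  G  G  T  G  C
''  0  1  2  3  4  5  6  7  8
 T  1  0  1  2  3  4  5  6  7
 C  2  1  1  2  3  4  5  6  6
 G  3  2  1  2  2  3  4  5  6
 C  4  3  2  2  3  3  4  5  5
 A  5  4  3  3  3  4  4  5  6
 G  6  5  4  4  3  3  4  4  5
 G  7  6  5  5  4  3  4  4  5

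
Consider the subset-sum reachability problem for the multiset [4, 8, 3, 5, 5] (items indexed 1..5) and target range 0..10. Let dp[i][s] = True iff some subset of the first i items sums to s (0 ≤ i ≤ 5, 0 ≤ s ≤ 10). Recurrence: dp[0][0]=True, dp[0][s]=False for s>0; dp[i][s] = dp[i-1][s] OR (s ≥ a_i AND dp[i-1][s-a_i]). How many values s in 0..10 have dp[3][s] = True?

5

i\s   0   1   2   3   4   5   6   7   8   9  10
  0   T   F   F   F   F   F   F   F   F   F   F
  1   T   F   F   F   T   F   F   F   F   F   F
  2   T   F   F   F   T   F   F   F   T   F   F
  3   T   F   F   T   T   F   F   T   T   F   F
  4   T   F   F   T   T   T   F   T   T   T   F
  5   T   F   F   T   T   T   F   T   T   T   T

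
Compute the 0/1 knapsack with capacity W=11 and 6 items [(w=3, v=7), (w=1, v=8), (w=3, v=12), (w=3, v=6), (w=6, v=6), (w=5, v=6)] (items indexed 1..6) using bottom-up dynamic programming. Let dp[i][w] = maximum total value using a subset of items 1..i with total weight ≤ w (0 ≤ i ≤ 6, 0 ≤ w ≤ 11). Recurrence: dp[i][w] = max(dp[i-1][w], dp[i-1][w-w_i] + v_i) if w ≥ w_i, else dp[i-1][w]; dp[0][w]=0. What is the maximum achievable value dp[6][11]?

33

i\w   0   1   2   3   4   5   6   7   8   9  10  11
  0   0   0   0   0   0   0   0   0   0   0   0   0
  1   0   0   0   7   7   7   7   7   7   7   7   7
  2   0   8   8   8  15  15  15  15  15  15  15  15
  3   0   8   8  12  20  20  20  27  27  27  27  27
  4   0   8   8  12  20  20  20  27  27  27  33  33
  5   0   8   8  12  20  20  20  27  27  27  33  33
  6   0   8   8  12  20  20  20  27  27  27  33  33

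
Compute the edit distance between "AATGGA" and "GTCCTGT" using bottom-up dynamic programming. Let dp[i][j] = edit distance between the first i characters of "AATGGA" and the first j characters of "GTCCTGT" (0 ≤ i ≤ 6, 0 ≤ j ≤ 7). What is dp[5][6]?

   ''  G  T  C  C  T  G  T
''  0  1  2  3  4  5  6  7
 A  1  1  2  3  4  5  6  7
 A  2  2  2  3  4  5  6  7
 T  3  3  2  3  4  4  5  6
 G  4  3  3  3  4  5  4  5
 G  5  4  4  4  4  5  5  5
 A  6  5  5  5  5  5  6  6

5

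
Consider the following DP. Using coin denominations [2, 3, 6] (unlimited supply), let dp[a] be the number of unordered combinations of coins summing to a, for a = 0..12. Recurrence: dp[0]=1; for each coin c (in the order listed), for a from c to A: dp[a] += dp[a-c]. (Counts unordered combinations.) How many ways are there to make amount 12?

6

after  coin     0     1     2     3     4     5     6     7     8     9    10    11    12
          2     1     0     1     0     1     0     1     0     1     0     1     0     1
          3     1     0     1     1     1     1     2     1     2     2     2     2     3
          6     1     0     1     1     1     1     3     1     3     3     3     3     6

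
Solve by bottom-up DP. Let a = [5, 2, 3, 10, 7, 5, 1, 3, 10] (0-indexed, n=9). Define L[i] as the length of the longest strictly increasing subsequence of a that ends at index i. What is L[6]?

1

   i    0    1    2    3    4    5    6    7    8
a[i]    5    2    3   10    7    5    1    3   10
L[i]    1    1    2    3    3    3    1    2    4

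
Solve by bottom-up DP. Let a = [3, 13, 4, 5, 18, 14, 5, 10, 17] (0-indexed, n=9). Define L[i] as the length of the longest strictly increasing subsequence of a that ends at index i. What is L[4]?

4

   i    0    1    2    3    4    5    6    7    8
a[i]    3   13    4    5   18   14    5   10   17
L[i]    1    2    2    3    4    4    3    4    5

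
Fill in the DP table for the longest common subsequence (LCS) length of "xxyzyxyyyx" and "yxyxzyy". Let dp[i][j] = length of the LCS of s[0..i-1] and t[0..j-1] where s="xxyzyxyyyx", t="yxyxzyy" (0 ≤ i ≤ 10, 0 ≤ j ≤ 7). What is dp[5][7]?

   ''  y  x  y  x  z  y  y
''  0  0  0  0  0  0  0  0
 x  0  0  1  1  1  1  1  1
 x  0  0  1  1  2  2  2  2
 y  0  1  1  2  2  2  3  3
 z  0  1  1  2  2  3  3  3
 y  0  1  1  2  2  3  4  4
 x  0  1  2  2  3  3  4  4
 y  0  1  2  3  3  3  4  5
 y  0  1  2  3  3  3  4  5
 y  0  1  2  3  3  3  4  5
 x  0  1  2  3  4  4  4  5

4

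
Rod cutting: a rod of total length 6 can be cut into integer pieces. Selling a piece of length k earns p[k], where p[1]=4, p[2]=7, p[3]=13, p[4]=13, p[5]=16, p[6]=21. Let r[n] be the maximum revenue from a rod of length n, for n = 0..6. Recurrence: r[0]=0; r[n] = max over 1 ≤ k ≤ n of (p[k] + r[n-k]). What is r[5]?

   n    0    1    2    3    4    5    6
r[n]    0    4    8   13   17   21   26

21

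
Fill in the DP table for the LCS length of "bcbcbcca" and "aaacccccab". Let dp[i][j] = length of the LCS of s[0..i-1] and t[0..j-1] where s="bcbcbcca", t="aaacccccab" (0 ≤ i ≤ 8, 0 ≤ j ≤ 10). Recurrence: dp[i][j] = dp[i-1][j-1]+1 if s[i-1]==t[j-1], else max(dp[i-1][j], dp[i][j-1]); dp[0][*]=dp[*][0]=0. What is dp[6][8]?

   ''  a  a  a  c  c  c  c  c  a  b
''  0  0  0  0  0  0  0  0  0  0  0
 b  0  0  0  0  0  0  0  0  0  0  1
 c  0  0  0  0  1  1  1  1  1  1  1
 b  0  0  0  0  1  1  1  1  1  1  2
 c  0  0  0  0  1  2  2  2  2  2  2
 b  0  0  0  0  1  2  2  2  2  2  3
 c  0  0  0  0  1  2  3  3  3  3  3
 c  0  0  0  0  1  2  3  4  4  4  4
 a  0  1  1  1  1  2  3  4  4  5  5

3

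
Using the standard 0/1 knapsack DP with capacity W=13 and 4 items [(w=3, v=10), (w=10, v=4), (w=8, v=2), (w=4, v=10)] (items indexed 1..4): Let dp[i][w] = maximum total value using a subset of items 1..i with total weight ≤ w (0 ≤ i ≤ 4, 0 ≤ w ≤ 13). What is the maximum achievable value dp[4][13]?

20

i\w   0   1   2   3   4   5   6   7   8   9  10  11  12  13
  0   0   0   0   0   0   0   0   0   0   0   0   0   0   0
  1   0   0   0  10  10  10  10  10  10  10  10  10  10  10
  2   0   0   0  10  10  10  10  10  10  10  10  10  10  14
  3   0   0   0  10  10  10  10  10  10  10  10  12  12  14
  4   0   0   0  10  10  10  10  20  20  20  20  20  20  20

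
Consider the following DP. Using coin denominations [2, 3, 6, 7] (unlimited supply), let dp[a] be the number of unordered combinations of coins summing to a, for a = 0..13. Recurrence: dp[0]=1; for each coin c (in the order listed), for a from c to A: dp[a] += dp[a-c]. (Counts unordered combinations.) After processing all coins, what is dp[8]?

3

after  coin     0     1     2     3     4     5     6     7     8     9    10    11    12    13
          2     1     0     1     0     1     0     1     0     1     0     1     0     1     0
          3     1     0     1     1     1     1     2     1     2     2     2     2     3     2
          6     1     0     1     1     1     1     3     1     3     3     3     3     6     3
          7     1     0     1     1     1     1     3     2     3     4     4     4     7     6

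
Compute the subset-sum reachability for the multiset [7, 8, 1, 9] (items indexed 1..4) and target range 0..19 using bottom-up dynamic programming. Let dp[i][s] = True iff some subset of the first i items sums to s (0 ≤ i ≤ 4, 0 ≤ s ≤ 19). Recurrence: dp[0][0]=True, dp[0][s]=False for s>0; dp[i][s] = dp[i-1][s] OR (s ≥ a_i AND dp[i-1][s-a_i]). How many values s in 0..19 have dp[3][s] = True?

i\s   0   1   2   3   4   5   6   7   8   9  10  11  12  13  14  15  16  17  18  19
  0   T   F   F   F   F   F   F   F   F   F   F   F   F   F   F   F   F   F   F   F
  1   T   F   F   F   F   F   F   T   F   F   F   F   F   F   F   F   F   F   F   F
  2   T   F   F   F   F   F   F   T   T   F   F   F   F   F   F   T   F   F   F   F
  3   T   T   F   F   F   F   F   T   T   T   F   F   F   F   F   T   T   F   F   F
  4   T   T   F   F   F   F   F   T   T   T   T   F   F   F   F   T   T   T   T   F

7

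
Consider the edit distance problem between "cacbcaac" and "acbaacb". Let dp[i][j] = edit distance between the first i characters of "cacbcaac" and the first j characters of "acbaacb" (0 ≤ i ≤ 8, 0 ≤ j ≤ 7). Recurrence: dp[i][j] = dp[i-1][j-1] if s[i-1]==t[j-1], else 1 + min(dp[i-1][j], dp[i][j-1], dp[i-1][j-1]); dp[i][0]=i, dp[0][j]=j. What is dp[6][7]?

   ''  a  c  b  a  a  c  b
''  0  1  2  3  4  5  6  7
 c  1  1  1  2  3  4  5  6
 a  2  1  2  2  2  3  4  5
 c  3  2  1  2  3  3  3  4
 b  4  3  2  1  2  3  4  3
 c  5  4  3  2  2  3  3  4
 a  6  5  4  3  2  2  3  4
 a  7  6  5  4  3  2  3  4
 c  8  7  6  5  4  3  2  3

4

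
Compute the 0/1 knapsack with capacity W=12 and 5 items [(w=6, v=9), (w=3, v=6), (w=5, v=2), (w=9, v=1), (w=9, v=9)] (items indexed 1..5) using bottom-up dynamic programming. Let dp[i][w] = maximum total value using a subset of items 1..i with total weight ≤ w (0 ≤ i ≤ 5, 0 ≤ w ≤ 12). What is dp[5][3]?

6

i\w   0   1   2   3   4   5   6   7   8   9  10  11  12
  0   0   0   0   0   0   0   0   0   0   0   0   0   0
  1   0   0   0   0   0   0   9   9   9   9   9   9   9
  2   0   0   0   6   6   6   9   9   9  15  15  15  15
  3   0   0   0   6   6   6   9   9   9  15  15  15  15
  4   0   0   0   6   6   6   9   9   9  15  15  15  15
  5   0   0   0   6   6   6   9   9   9  15  15  15  15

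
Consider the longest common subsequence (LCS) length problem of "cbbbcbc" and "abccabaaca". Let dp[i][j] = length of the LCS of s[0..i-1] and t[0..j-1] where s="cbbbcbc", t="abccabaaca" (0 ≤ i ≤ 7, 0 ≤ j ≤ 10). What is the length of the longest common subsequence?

4

   ''  a  b  c  c  a  b  a  a  c  a
''  0  0  0  0  0  0  0  0  0  0  0
 c  0  0  0  1  1  1  1  1  1  1  1
 b  0  0  1  1  1  1  2  2  2  2  2
 b  0  0  1  1  1  1  2  2  2  2  2
 b  0  0  1  1  1  1  2  2  2  2  2
 c  0  0  1  2  2  2  2  2  2  3  3
 b  0  0  1  2  2  2  3  3  3  3  3
 c  0  0  1  2  3  3  3  3  3  4  4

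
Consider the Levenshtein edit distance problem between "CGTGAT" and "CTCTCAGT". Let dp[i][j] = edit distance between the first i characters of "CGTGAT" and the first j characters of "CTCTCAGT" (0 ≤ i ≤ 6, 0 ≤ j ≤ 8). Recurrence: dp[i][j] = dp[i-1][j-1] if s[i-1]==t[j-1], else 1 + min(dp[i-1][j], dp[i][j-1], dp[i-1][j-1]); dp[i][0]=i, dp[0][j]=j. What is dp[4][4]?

3

   ''  C  T  C  T  C  A  G  T
''  0  1  2  3  4  5  6  7  8
 C  1  0  1  2  3  4  5  6  7
 G  2  1  1  2  3  4  5  5  6
 T  3  2  1  2  2  3  4  5  5
 G  4  3  2  2  3  3  4  4  5
 A  5  4  3  3  3  4  3  4  5
 T  6  5  4  4  3  4  4  4  4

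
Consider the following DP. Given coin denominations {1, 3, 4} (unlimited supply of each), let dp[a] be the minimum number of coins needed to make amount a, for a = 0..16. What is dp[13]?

4

 a  0  1  2  3  4  5  6  7  8  9 10 11 12 13 14 15 16
dp  0  1  2  1  1  2  2  2  2  3  3  3  3  4  4  4  4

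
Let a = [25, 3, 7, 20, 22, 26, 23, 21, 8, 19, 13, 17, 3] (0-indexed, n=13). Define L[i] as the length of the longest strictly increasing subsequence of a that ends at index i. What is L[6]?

   i    0    1    2    3    4    5    6    7    8    9   10   11   12
a[i]   25    3    7   20   22   26   23   21    8   19   13   17    3
L[i]    1    1    2    3    4    5    5    4    3    4    4    5    1

5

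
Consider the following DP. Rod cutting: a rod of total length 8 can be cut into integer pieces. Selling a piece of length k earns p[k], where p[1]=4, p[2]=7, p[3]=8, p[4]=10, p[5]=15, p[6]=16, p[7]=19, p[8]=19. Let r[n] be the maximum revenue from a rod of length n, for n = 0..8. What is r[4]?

16

   n    0    1    2    3    4    5    6    7    8
r[n]    0    4    8   12   16   20   24   28   32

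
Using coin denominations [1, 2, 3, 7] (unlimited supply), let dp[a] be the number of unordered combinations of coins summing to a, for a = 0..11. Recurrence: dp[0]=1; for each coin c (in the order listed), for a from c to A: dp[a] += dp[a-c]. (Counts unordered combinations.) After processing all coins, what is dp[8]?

11

after  coin     0     1     2     3     4     5     6     7     8     9    10    11
          1     1     1     1     1     1     1     1     1     1     1     1     1
          2     1     1     2     2     3     3     4     4     5     5     6     6
          3     1     1     2     3     4     5     7     8    10    12    14    16
          7     1     1     2     3     4     5     7     9    11    14    17    20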